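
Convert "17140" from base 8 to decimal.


Input: "17140" in base 8
Positional expansion:
  Digit '1' (value 1) x 8^4 = 4096
  Digit '7' (value 7) x 8^3 = 3584
  Digit '1' (value 1) x 8^2 = 64
  Digit '4' (value 4) x 8^1 = 32
  Digit '0' (value 0) x 8^0 = 0
Sum = 7776

7776


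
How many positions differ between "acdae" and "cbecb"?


Comparing "acdae" and "cbecb" position by position:
  Position 0: 'a' vs 'c' => DIFFER
  Position 1: 'c' vs 'b' => DIFFER
  Position 2: 'd' vs 'e' => DIFFER
  Position 3: 'a' vs 'c' => DIFFER
  Position 4: 'e' vs 'b' => DIFFER
Positions that differ: 5

5


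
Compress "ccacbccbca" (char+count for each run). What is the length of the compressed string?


Input: ccacbccbca
Runs:
  'c' x 2 => "c2"
  'a' x 1 => "a1"
  'c' x 1 => "c1"
  'b' x 1 => "b1"
  'c' x 2 => "c2"
  'b' x 1 => "b1"
  'c' x 1 => "c1"
  'a' x 1 => "a1"
Compressed: "c2a1c1b1c2b1c1a1"
Compressed length: 16

16


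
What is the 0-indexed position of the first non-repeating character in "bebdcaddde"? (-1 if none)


Input: bebdcaddde
Character frequencies:
  'a': 1
  'b': 2
  'c': 1
  'd': 4
  'e': 2
Scanning left to right for freq == 1:
  Position 0 ('b'): freq=2, skip
  Position 1 ('e'): freq=2, skip
  Position 2 ('b'): freq=2, skip
  Position 3 ('d'): freq=4, skip
  Position 4 ('c'): unique! => answer = 4

4


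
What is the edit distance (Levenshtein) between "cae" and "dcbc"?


Computing edit distance: "cae" -> "dcbc"
DP table:
           d    c    b    c
      0    1    2    3    4
  c   1    1    1    2    3
  a   2    2    2    2    3
  e   3    3    3    3    3
Edit distance = dp[3][4] = 3

3


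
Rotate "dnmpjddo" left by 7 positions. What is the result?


Input: "dnmpjddo", rotate left by 7
First 7 characters: "dnmpjdd"
Remaining characters: "o"
Concatenate remaining + first: "o" + "dnmpjdd" = "odnmpjdd"

odnmpjdd


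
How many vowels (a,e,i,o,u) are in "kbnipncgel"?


Input: kbnipncgel
Checking each character:
  'k' at position 0: consonant
  'b' at position 1: consonant
  'n' at position 2: consonant
  'i' at position 3: vowel (running total: 1)
  'p' at position 4: consonant
  'n' at position 5: consonant
  'c' at position 6: consonant
  'g' at position 7: consonant
  'e' at position 8: vowel (running total: 2)
  'l' at position 9: consonant
Total vowels: 2

2


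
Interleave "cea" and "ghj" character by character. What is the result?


Interleaving "cea" and "ghj":
  Position 0: 'c' from first, 'g' from second => "cg"
  Position 1: 'e' from first, 'h' from second => "eh"
  Position 2: 'a' from first, 'j' from second => "aj"
Result: cgehaj

cgehaj


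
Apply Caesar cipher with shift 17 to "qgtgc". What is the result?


Caesar cipher: shift "qgtgc" by 17
  'q' (pos 16) + 17 = pos 7 = 'h'
  'g' (pos 6) + 17 = pos 23 = 'x'
  't' (pos 19) + 17 = pos 10 = 'k'
  'g' (pos 6) + 17 = pos 23 = 'x'
  'c' (pos 2) + 17 = pos 19 = 't'
Result: hxkxt

hxkxt


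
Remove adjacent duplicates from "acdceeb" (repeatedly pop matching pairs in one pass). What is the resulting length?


Input: acdceeb
Stack-based adjacent duplicate removal:
  Read 'a': push. Stack: a
  Read 'c': push. Stack: ac
  Read 'd': push. Stack: acd
  Read 'c': push. Stack: acdc
  Read 'e': push. Stack: acdce
  Read 'e': matches stack top 'e' => pop. Stack: acdc
  Read 'b': push. Stack: acdcb
Final stack: "acdcb" (length 5)

5


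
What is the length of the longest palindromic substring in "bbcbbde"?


Input: "bbcbbde"
Checking substrings for palindromes:
  [0:5] "bbcbb" (len 5) => palindrome
  [1:4] "bcb" (len 3) => palindrome
  [0:2] "bb" (len 2) => palindrome
  [3:5] "bb" (len 2) => palindrome
Longest palindromic substring: "bbcbb" with length 5

5


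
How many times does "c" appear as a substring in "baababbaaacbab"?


Searching for "c" in "baababbaaacbab"
Scanning each position:
  Position 0: "b" => no
  Position 1: "a" => no
  Position 2: "a" => no
  Position 3: "b" => no
  Position 4: "a" => no
  Position 5: "b" => no
  Position 6: "b" => no
  Position 7: "a" => no
  Position 8: "a" => no
  Position 9: "a" => no
  Position 10: "c" => MATCH
  Position 11: "b" => no
  Position 12: "a" => no
  Position 13: "b" => no
Total occurrences: 1

1


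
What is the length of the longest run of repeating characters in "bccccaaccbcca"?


Input: "bccccaaccbcca"
Scanning for longest run:
  Position 1 ('c'): new char, reset run to 1
  Position 2 ('c'): continues run of 'c', length=2
  Position 3 ('c'): continues run of 'c', length=3
  Position 4 ('c'): continues run of 'c', length=4
  Position 5 ('a'): new char, reset run to 1
  Position 6 ('a'): continues run of 'a', length=2
  Position 7 ('c'): new char, reset run to 1
  Position 8 ('c'): continues run of 'c', length=2
  Position 9 ('b'): new char, reset run to 1
  Position 10 ('c'): new char, reset run to 1
  Position 11 ('c'): continues run of 'c', length=2
  Position 12 ('a'): new char, reset run to 1
Longest run: 'c' with length 4

4


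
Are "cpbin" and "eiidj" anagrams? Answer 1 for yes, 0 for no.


Strings: "cpbin", "eiidj"
Sorted first:  bcinp
Sorted second: deiij
Differ at position 0: 'b' vs 'd' => not anagrams

0


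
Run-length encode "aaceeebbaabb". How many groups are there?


Input: aaceeebbaabb
Scanning for consecutive runs:
  Group 1: 'a' x 2 (positions 0-1)
  Group 2: 'c' x 1 (positions 2-2)
  Group 3: 'e' x 3 (positions 3-5)
  Group 4: 'b' x 2 (positions 6-7)
  Group 5: 'a' x 2 (positions 8-9)
  Group 6: 'b' x 2 (positions 10-11)
Total groups: 6

6


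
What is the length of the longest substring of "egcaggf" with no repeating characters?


Input: "egcaggf"
Sliding window (track last position of each char):
  Position 0 ('e'): window [0,0] length 1 -- new best
  Position 1 ('g'): window [0,1] length 2 -- new best
  Position 2 ('c'): window [0,2] length 3 -- new best
  Position 3 ('a'): window [0,3] length 4 -- new best
  Position 4 ('g'): repeat (last at 1), move window start to 2
  Position 4 ('g'): window [2,4] length 3
  Position 5 ('g'): repeat (last at 4), move window start to 5
  Position 5 ('g'): window [5,5] length 1
  Position 6 ('f'): window [5,6] length 2
Longest substring with no repeats: "egca" with length 4

4


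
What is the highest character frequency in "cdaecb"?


Input: cdaecb
Character counts:
  'a': 1
  'b': 1
  'c': 2
  'd': 1
  'e': 1
Maximum frequency: 2

2


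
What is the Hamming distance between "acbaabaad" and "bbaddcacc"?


Comparing "acbaabaad" and "bbaddcacc" position by position:
  Position 0: 'a' vs 'b' => differ
  Position 1: 'c' vs 'b' => differ
  Position 2: 'b' vs 'a' => differ
  Position 3: 'a' vs 'd' => differ
  Position 4: 'a' vs 'd' => differ
  Position 5: 'b' vs 'c' => differ
  Position 6: 'a' vs 'a' => same
  Position 7: 'a' vs 'c' => differ
  Position 8: 'd' vs 'c' => differ
Total differences (Hamming distance): 8

8


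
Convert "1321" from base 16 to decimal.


Input: "1321" in base 16
Positional expansion:
  Digit '1' (value 1) x 16^3 = 4096
  Digit '3' (value 3) x 16^2 = 768
  Digit '2' (value 2) x 16^1 = 32
  Digit '1' (value 1) x 16^0 = 1
Sum = 4897

4897


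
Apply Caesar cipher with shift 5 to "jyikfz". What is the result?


Caesar cipher: shift "jyikfz" by 5
  'j' (pos 9) + 5 = pos 14 = 'o'
  'y' (pos 24) + 5 = pos 3 = 'd'
  'i' (pos 8) + 5 = pos 13 = 'n'
  'k' (pos 10) + 5 = pos 15 = 'p'
  'f' (pos 5) + 5 = pos 10 = 'k'
  'z' (pos 25) + 5 = pos 4 = 'e'
Result: odnpke

odnpke


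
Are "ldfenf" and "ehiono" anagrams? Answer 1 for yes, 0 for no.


Strings: "ldfenf", "ehiono"
Sorted first:  deffln
Sorted second: ehinoo
Differ at position 0: 'd' vs 'e' => not anagrams

0


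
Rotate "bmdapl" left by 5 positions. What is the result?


Input: "bmdapl", rotate left by 5
First 5 characters: "bmdap"
Remaining characters: "l"
Concatenate remaining + first: "l" + "bmdap" = "lbmdap"

lbmdap


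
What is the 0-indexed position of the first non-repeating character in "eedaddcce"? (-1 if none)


Input: eedaddcce
Character frequencies:
  'a': 1
  'c': 2
  'd': 3
  'e': 3
Scanning left to right for freq == 1:
  Position 0 ('e'): freq=3, skip
  Position 1 ('e'): freq=3, skip
  Position 2 ('d'): freq=3, skip
  Position 3 ('a'): unique! => answer = 3

3


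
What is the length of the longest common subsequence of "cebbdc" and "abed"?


LCS of "cebbdc" and "abed"
DP table:
           a    b    e    d
      0    0    0    0    0
  c   0    0    0    0    0
  e   0    0    0    1    1
  b   0    0    1    1    1
  b   0    0    1    1    1
  d   0    0    1    1    2
  c   0    0    1    1    2
LCS length = dp[6][4] = 2

2


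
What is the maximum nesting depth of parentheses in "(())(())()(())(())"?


Input: "(())(())()(())(())"
Tracking depth:
  Position 0 '(': depth becomes 1
  Position 1 '(': depth becomes 2
  Position 2 ')': depth becomes 1
  Position 3 ')': depth becomes 0
  Position 4 '(': depth becomes 1
  Position 5 '(': depth becomes 2
  Position 6 ')': depth becomes 1
  Position 7 ')': depth becomes 0
  Position 8 '(': depth becomes 1
  Position 9 ')': depth becomes 0
  Position 10 '(': depth becomes 1
  Position 11 '(': depth becomes 2
  Position 12 ')': depth becomes 1
  Position 13 ')': depth becomes 0
  Position 14 '(': depth becomes 1
  Position 15 '(': depth becomes 2
  Position 16 ')': depth becomes 1
  Position 17 ')': depth becomes 0
Maximum depth reached: 2

2


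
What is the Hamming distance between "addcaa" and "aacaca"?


Comparing "addcaa" and "aacaca" position by position:
  Position 0: 'a' vs 'a' => same
  Position 1: 'd' vs 'a' => differ
  Position 2: 'd' vs 'c' => differ
  Position 3: 'c' vs 'a' => differ
  Position 4: 'a' vs 'c' => differ
  Position 5: 'a' vs 'a' => same
Total differences (Hamming distance): 4

4


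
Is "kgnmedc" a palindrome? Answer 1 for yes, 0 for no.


Input: kgnmedc
Reversed: cdemngk
  Compare pos 0 ('k') with pos 6 ('c'): MISMATCH
  Compare pos 1 ('g') with pos 5 ('d'): MISMATCH
  Compare pos 2 ('n') with pos 4 ('e'): MISMATCH
Result: not a palindrome

0


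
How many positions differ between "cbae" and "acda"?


Comparing "cbae" and "acda" position by position:
  Position 0: 'c' vs 'a' => DIFFER
  Position 1: 'b' vs 'c' => DIFFER
  Position 2: 'a' vs 'd' => DIFFER
  Position 3: 'e' vs 'a' => DIFFER
Positions that differ: 4

4


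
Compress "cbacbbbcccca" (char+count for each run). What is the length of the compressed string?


Input: cbacbbbcccca
Runs:
  'c' x 1 => "c1"
  'b' x 1 => "b1"
  'a' x 1 => "a1"
  'c' x 1 => "c1"
  'b' x 3 => "b3"
  'c' x 4 => "c4"
  'a' x 1 => "a1"
Compressed: "c1b1a1c1b3c4a1"
Compressed length: 14

14


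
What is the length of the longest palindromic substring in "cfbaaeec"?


Input: "cfbaaeec"
Checking substrings for palindromes:
  [3:5] "aa" (len 2) => palindrome
  [5:7] "ee" (len 2) => palindrome
Longest palindromic substring: "aa" with length 2

2


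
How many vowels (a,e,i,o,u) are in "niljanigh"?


Input: niljanigh
Checking each character:
  'n' at position 0: consonant
  'i' at position 1: vowel (running total: 1)
  'l' at position 2: consonant
  'j' at position 3: consonant
  'a' at position 4: vowel (running total: 2)
  'n' at position 5: consonant
  'i' at position 6: vowel (running total: 3)
  'g' at position 7: consonant
  'h' at position 8: consonant
Total vowels: 3

3


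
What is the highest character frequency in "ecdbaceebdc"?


Input: ecdbaceebdc
Character counts:
  'a': 1
  'b': 2
  'c': 3
  'd': 2
  'e': 3
Maximum frequency: 3

3


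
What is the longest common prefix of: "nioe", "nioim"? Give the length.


Words: nioe, nioim
  Position 0: all 'n' => match
  Position 1: all 'i' => match
  Position 2: all 'o' => match
  Position 3: ('e', 'i') => mismatch, stop
LCP = "nio" (length 3)

3


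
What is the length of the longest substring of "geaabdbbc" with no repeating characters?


Input: "geaabdbbc"
Sliding window (track last position of each char):
  Position 0 ('g'): window [0,0] length 1 -- new best
  Position 1 ('e'): window [0,1] length 2 -- new best
  Position 2 ('a'): window [0,2] length 3 -- new best
  Position 3 ('a'): repeat (last at 2), move window start to 3
  Position 3 ('a'): window [3,3] length 1
  Position 4 ('b'): window [3,4] length 2
  Position 5 ('d'): window [3,5] length 3
  Position 6 ('b'): repeat (last at 4), move window start to 5
  Position 6 ('b'): window [5,6] length 2
  Position 7 ('b'): repeat (last at 6), move window start to 7
  Position 7 ('b'): window [7,7] length 1
  Position 8 ('c'): window [7,8] length 2
Longest substring with no repeats: "gea" with length 3

3


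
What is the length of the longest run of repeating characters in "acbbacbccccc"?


Input: "acbbacbccccc"
Scanning for longest run:
  Position 1 ('c'): new char, reset run to 1
  Position 2 ('b'): new char, reset run to 1
  Position 3 ('b'): continues run of 'b', length=2
  Position 4 ('a'): new char, reset run to 1
  Position 5 ('c'): new char, reset run to 1
  Position 6 ('b'): new char, reset run to 1
  Position 7 ('c'): new char, reset run to 1
  Position 8 ('c'): continues run of 'c', length=2
  Position 9 ('c'): continues run of 'c', length=3
  Position 10 ('c'): continues run of 'c', length=4
  Position 11 ('c'): continues run of 'c', length=5
Longest run: 'c' with length 5

5


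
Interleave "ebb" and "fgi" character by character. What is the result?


Interleaving "ebb" and "fgi":
  Position 0: 'e' from first, 'f' from second => "ef"
  Position 1: 'b' from first, 'g' from second => "bg"
  Position 2: 'b' from first, 'i' from second => "bi"
Result: efbgbi

efbgbi


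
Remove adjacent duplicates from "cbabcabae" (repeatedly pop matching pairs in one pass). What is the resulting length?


Input: cbabcabae
Stack-based adjacent duplicate removal:
  Read 'c': push. Stack: c
  Read 'b': push. Stack: cb
  Read 'a': push. Stack: cba
  Read 'b': push. Stack: cbab
  Read 'c': push. Stack: cbabc
  Read 'a': push. Stack: cbabca
  Read 'b': push. Stack: cbabcab
  Read 'a': push. Stack: cbabcaba
  Read 'e': push. Stack: cbabcabae
Final stack: "cbabcabae" (length 9)

9


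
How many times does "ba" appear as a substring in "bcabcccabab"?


Searching for "ba" in "bcabcccabab"
Scanning each position:
  Position 0: "bc" => no
  Position 1: "ca" => no
  Position 2: "ab" => no
  Position 3: "bc" => no
  Position 4: "cc" => no
  Position 5: "cc" => no
  Position 6: "ca" => no
  Position 7: "ab" => no
  Position 8: "ba" => MATCH
  Position 9: "ab" => no
Total occurrences: 1

1


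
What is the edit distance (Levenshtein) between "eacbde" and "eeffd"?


Computing edit distance: "eacbde" -> "eeffd"
DP table:
           e    e    f    f    d
      0    1    2    3    4    5
  e   1    0    1    2    3    4
  a   2    1    1    2    3    4
  c   3    2    2    2    3    4
  b   4    3    3    3    3    4
  d   5    4    4    4    4    3
  e   6    5    4    5    5    4
Edit distance = dp[6][5] = 4

4


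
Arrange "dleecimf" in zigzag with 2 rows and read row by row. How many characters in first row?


Zigzag "dleecimf" into 2 rows:
Placing characters:
  'd' => row 0
  'l' => row 1
  'e' => row 0
  'e' => row 1
  'c' => row 0
  'i' => row 1
  'm' => row 0
  'f' => row 1
Rows:
  Row 0: "decm"
  Row 1: "leif"
First row length: 4

4


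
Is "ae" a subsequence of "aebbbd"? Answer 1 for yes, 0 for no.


Check if "ae" is a subsequence of "aebbbd"
Greedy scan:
  Position 0 ('a'): matches sub[0] = 'a'
  Position 1 ('e'): matches sub[1] = 'e'
  Position 2 ('b'): no match needed
  Position 3 ('b'): no match needed
  Position 4 ('b'): no match needed
  Position 5 ('d'): no match needed
All 2 characters matched => is a subsequence

1


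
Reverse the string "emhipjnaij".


Input: emhipjnaij
Reading characters right to left:
  Position 9: 'j'
  Position 8: 'i'
  Position 7: 'a'
  Position 6: 'n'
  Position 5: 'j'
  Position 4: 'p'
  Position 3: 'i'
  Position 2: 'h'
  Position 1: 'm'
  Position 0: 'e'
Reversed: jianjpihme

jianjpihme


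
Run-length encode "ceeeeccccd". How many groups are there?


Input: ceeeeccccd
Scanning for consecutive runs:
  Group 1: 'c' x 1 (positions 0-0)
  Group 2: 'e' x 4 (positions 1-4)
  Group 3: 'c' x 4 (positions 5-8)
  Group 4: 'd' x 1 (positions 9-9)
Total groups: 4

4


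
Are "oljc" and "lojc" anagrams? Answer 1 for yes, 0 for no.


Strings: "oljc", "lojc"
Sorted first:  cjlo
Sorted second: cjlo
Sorted forms match => anagrams

1


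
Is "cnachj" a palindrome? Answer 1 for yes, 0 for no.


Input: cnachj
Reversed: jhcanc
  Compare pos 0 ('c') with pos 5 ('j'): MISMATCH
  Compare pos 1 ('n') with pos 4 ('h'): MISMATCH
  Compare pos 2 ('a') with pos 3 ('c'): MISMATCH
Result: not a palindrome

0


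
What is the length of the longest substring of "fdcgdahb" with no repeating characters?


Input: "fdcgdahb"
Sliding window (track last position of each char):
  Position 0 ('f'): window [0,0] length 1 -- new best
  Position 1 ('d'): window [0,1] length 2 -- new best
  Position 2 ('c'): window [0,2] length 3 -- new best
  Position 3 ('g'): window [0,3] length 4 -- new best
  Position 4 ('d'): repeat (last at 1), move window start to 2
  Position 4 ('d'): window [2,4] length 3
  Position 5 ('a'): window [2,5] length 4
  Position 6 ('h'): window [2,6] length 5 -- new best
  Position 7 ('b'): window [2,7] length 6 -- new best
Longest substring with no repeats: "cgdahb" with length 6

6


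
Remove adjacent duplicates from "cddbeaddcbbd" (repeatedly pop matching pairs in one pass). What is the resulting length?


Input: cddbeaddcbbd
Stack-based adjacent duplicate removal:
  Read 'c': push. Stack: c
  Read 'd': push. Stack: cd
  Read 'd': matches stack top 'd' => pop. Stack: c
  Read 'b': push. Stack: cb
  Read 'e': push. Stack: cbe
  Read 'a': push. Stack: cbea
  Read 'd': push. Stack: cbead
  Read 'd': matches stack top 'd' => pop. Stack: cbea
  Read 'c': push. Stack: cbeac
  Read 'b': push. Stack: cbeacb
  Read 'b': matches stack top 'b' => pop. Stack: cbeac
  Read 'd': push. Stack: cbeacd
Final stack: "cbeacd" (length 6)

6


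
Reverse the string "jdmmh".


Input: jdmmh
Reading characters right to left:
  Position 4: 'h'
  Position 3: 'm'
  Position 2: 'm'
  Position 1: 'd'
  Position 0: 'j'
Reversed: hmmdj

hmmdj


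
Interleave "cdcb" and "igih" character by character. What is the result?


Interleaving "cdcb" and "igih":
  Position 0: 'c' from first, 'i' from second => "ci"
  Position 1: 'd' from first, 'g' from second => "dg"
  Position 2: 'c' from first, 'i' from second => "ci"
  Position 3: 'b' from first, 'h' from second => "bh"
Result: cidgcibh

cidgcibh


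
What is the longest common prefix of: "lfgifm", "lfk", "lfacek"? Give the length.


Words: lfgifm, lfk, lfacek
  Position 0: all 'l' => match
  Position 1: all 'f' => match
  Position 2: ('g', 'k', 'a') => mismatch, stop
LCP = "lf" (length 2)

2


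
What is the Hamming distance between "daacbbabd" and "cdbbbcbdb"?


Comparing "daacbbabd" and "cdbbbcbdb" position by position:
  Position 0: 'd' vs 'c' => differ
  Position 1: 'a' vs 'd' => differ
  Position 2: 'a' vs 'b' => differ
  Position 3: 'c' vs 'b' => differ
  Position 4: 'b' vs 'b' => same
  Position 5: 'b' vs 'c' => differ
  Position 6: 'a' vs 'b' => differ
  Position 7: 'b' vs 'd' => differ
  Position 8: 'd' vs 'b' => differ
Total differences (Hamming distance): 8

8


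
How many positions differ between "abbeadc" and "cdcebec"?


Comparing "abbeadc" and "cdcebec" position by position:
  Position 0: 'a' vs 'c' => DIFFER
  Position 1: 'b' vs 'd' => DIFFER
  Position 2: 'b' vs 'c' => DIFFER
  Position 3: 'e' vs 'e' => same
  Position 4: 'a' vs 'b' => DIFFER
  Position 5: 'd' vs 'e' => DIFFER
  Position 6: 'c' vs 'c' => same
Positions that differ: 5

5


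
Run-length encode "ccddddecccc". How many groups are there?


Input: ccddddecccc
Scanning for consecutive runs:
  Group 1: 'c' x 2 (positions 0-1)
  Group 2: 'd' x 4 (positions 2-5)
  Group 3: 'e' x 1 (positions 6-6)
  Group 4: 'c' x 4 (positions 7-10)
Total groups: 4

4


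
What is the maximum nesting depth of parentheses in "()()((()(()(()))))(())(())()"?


Input: "()()((()(()(()))))(())(())()"
Tracking depth:
  Position 0 '(': depth becomes 1
  Position 1 ')': depth becomes 0
  Position 2 '(': depth becomes 1
  Position 3 ')': depth becomes 0
  Position 4 '(': depth becomes 1
  Position 5 '(': depth becomes 2
  Position 6 '(': depth becomes 3
  Position 7 ')': depth becomes 2
  Position 8 '(': depth becomes 3
  Position 9 '(': depth becomes 4
  Position 10 ')': depth becomes 3
  Position 11 '(': depth becomes 4
  Position 12 '(': depth becomes 5
  Position 13 ')': depth becomes 4
  Position 14 ')': depth becomes 3
  Position 15 ')': depth becomes 2
  Position 16 ')': depth becomes 1
  Position 17 ')': depth becomes 0
  Position 18 '(': depth becomes 1
  Position 19 '(': depth becomes 2
  Position 20 ')': depth becomes 1
  Position 21 ')': depth becomes 0
  Position 22 '(': depth becomes 1
  Position 23 '(': depth becomes 2
  Position 24 ')': depth becomes 1
  Position 25 ')': depth becomes 0
  Position 26 '(': depth becomes 1
  Position 27 ')': depth becomes 0
Maximum depth reached: 5

5


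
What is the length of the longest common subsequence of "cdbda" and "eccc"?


LCS of "cdbda" and "eccc"
DP table:
           e    c    c    c
      0    0    0    0    0
  c   0    0    1    1    1
  d   0    0    1    1    1
  b   0    0    1    1    1
  d   0    0    1    1    1
  a   0    0    1    1    1
LCS length = dp[5][4] = 1

1


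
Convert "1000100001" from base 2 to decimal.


Input: "1000100001" in base 2
Positional expansion:
  Digit '1' (value 1) x 2^9 = 512
  Digit '0' (value 0) x 2^8 = 0
  Digit '0' (value 0) x 2^7 = 0
  Digit '0' (value 0) x 2^6 = 0
  Digit '1' (value 1) x 2^5 = 32
  Digit '0' (value 0) x 2^4 = 0
  Digit '0' (value 0) x 2^3 = 0
  Digit '0' (value 0) x 2^2 = 0
  Digit '0' (value 0) x 2^1 = 0
  Digit '1' (value 1) x 2^0 = 1
Sum = 545

545


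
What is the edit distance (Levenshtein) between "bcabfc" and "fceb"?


Computing edit distance: "bcabfc" -> "fceb"
DP table:
           f    c    e    b
      0    1    2    3    4
  b   1    1    2    3    3
  c   2    2    1    2    3
  a   3    3    2    2    3
  b   4    4    3    3    2
  f   5    4    4    4    3
  c   6    5    4    5    4
Edit distance = dp[6][4] = 4

4


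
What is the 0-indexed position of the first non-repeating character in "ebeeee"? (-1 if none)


Input: ebeeee
Character frequencies:
  'b': 1
  'e': 5
Scanning left to right for freq == 1:
  Position 0 ('e'): freq=5, skip
  Position 1 ('b'): unique! => answer = 1

1


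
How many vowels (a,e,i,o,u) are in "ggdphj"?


Input: ggdphj
Checking each character:
  'g' at position 0: consonant
  'g' at position 1: consonant
  'd' at position 2: consonant
  'p' at position 3: consonant
  'h' at position 4: consonant
  'j' at position 5: consonant
Total vowels: 0

0


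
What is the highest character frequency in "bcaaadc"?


Input: bcaaadc
Character counts:
  'a': 3
  'b': 1
  'c': 2
  'd': 1
Maximum frequency: 3

3


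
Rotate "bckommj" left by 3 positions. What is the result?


Input: "bckommj", rotate left by 3
First 3 characters: "bck"
Remaining characters: "ommj"
Concatenate remaining + first: "ommj" + "bck" = "ommjbck"

ommjbck


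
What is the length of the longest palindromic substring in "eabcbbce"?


Input: "eabcbbce"
Checking substrings for palindromes:
  [3:7] "cbbc" (len 4) => palindrome
  [2:5] "bcb" (len 3) => palindrome
  [4:6] "bb" (len 2) => palindrome
Longest palindromic substring: "cbbc" with length 4

4


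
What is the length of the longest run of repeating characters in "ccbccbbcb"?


Input: "ccbccbbcb"
Scanning for longest run:
  Position 1 ('c'): continues run of 'c', length=2
  Position 2 ('b'): new char, reset run to 1
  Position 3 ('c'): new char, reset run to 1
  Position 4 ('c'): continues run of 'c', length=2
  Position 5 ('b'): new char, reset run to 1
  Position 6 ('b'): continues run of 'b', length=2
  Position 7 ('c'): new char, reset run to 1
  Position 8 ('b'): new char, reset run to 1
Longest run: 'c' with length 2

2


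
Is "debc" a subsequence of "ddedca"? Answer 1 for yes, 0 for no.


Check if "debc" is a subsequence of "ddedca"
Greedy scan:
  Position 0 ('d'): matches sub[0] = 'd'
  Position 1 ('d'): no match needed
  Position 2 ('e'): matches sub[1] = 'e'
  Position 3 ('d'): no match needed
  Position 4 ('c'): no match needed
  Position 5 ('a'): no match needed
Only matched 2/4 characters => not a subsequence

0


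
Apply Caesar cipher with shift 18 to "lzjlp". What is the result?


Caesar cipher: shift "lzjlp" by 18
  'l' (pos 11) + 18 = pos 3 = 'd'
  'z' (pos 25) + 18 = pos 17 = 'r'
  'j' (pos 9) + 18 = pos 1 = 'b'
  'l' (pos 11) + 18 = pos 3 = 'd'
  'p' (pos 15) + 18 = pos 7 = 'h'
Result: drbdh

drbdh


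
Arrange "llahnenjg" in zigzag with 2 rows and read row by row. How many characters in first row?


Zigzag "llahnenjg" into 2 rows:
Placing characters:
  'l' => row 0
  'l' => row 1
  'a' => row 0
  'h' => row 1
  'n' => row 0
  'e' => row 1
  'n' => row 0
  'j' => row 1
  'g' => row 0
Rows:
  Row 0: "lanng"
  Row 1: "lhej"
First row length: 5

5


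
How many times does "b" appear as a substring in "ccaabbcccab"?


Searching for "b" in "ccaabbcccab"
Scanning each position:
  Position 0: "c" => no
  Position 1: "c" => no
  Position 2: "a" => no
  Position 3: "a" => no
  Position 4: "b" => MATCH
  Position 5: "b" => MATCH
  Position 6: "c" => no
  Position 7: "c" => no
  Position 8: "c" => no
  Position 9: "a" => no
  Position 10: "b" => MATCH
Total occurrences: 3

3


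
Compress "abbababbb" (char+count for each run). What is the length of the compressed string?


Input: abbababbb
Runs:
  'a' x 1 => "a1"
  'b' x 2 => "b2"
  'a' x 1 => "a1"
  'b' x 1 => "b1"
  'a' x 1 => "a1"
  'b' x 3 => "b3"
Compressed: "a1b2a1b1a1b3"
Compressed length: 12

12


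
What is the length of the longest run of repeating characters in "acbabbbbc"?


Input: "acbabbbbc"
Scanning for longest run:
  Position 1 ('c'): new char, reset run to 1
  Position 2 ('b'): new char, reset run to 1
  Position 3 ('a'): new char, reset run to 1
  Position 4 ('b'): new char, reset run to 1
  Position 5 ('b'): continues run of 'b', length=2
  Position 6 ('b'): continues run of 'b', length=3
  Position 7 ('b'): continues run of 'b', length=4
  Position 8 ('c'): new char, reset run to 1
Longest run: 'b' with length 4

4


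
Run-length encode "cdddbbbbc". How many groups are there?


Input: cdddbbbbc
Scanning for consecutive runs:
  Group 1: 'c' x 1 (positions 0-0)
  Group 2: 'd' x 3 (positions 1-3)
  Group 3: 'b' x 4 (positions 4-7)
  Group 4: 'c' x 1 (positions 8-8)
Total groups: 4

4


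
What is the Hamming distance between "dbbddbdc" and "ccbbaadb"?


Comparing "dbbddbdc" and "ccbbaadb" position by position:
  Position 0: 'd' vs 'c' => differ
  Position 1: 'b' vs 'c' => differ
  Position 2: 'b' vs 'b' => same
  Position 3: 'd' vs 'b' => differ
  Position 4: 'd' vs 'a' => differ
  Position 5: 'b' vs 'a' => differ
  Position 6: 'd' vs 'd' => same
  Position 7: 'c' vs 'b' => differ
Total differences (Hamming distance): 6

6


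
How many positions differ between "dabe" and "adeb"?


Comparing "dabe" and "adeb" position by position:
  Position 0: 'd' vs 'a' => DIFFER
  Position 1: 'a' vs 'd' => DIFFER
  Position 2: 'b' vs 'e' => DIFFER
  Position 3: 'e' vs 'b' => DIFFER
Positions that differ: 4

4


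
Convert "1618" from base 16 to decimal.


Input: "1618" in base 16
Positional expansion:
  Digit '1' (value 1) x 16^3 = 4096
  Digit '6' (value 6) x 16^2 = 1536
  Digit '1' (value 1) x 16^1 = 16
  Digit '8' (value 8) x 16^0 = 8
Sum = 5656

5656


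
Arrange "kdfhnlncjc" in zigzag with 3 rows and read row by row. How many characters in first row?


Zigzag "kdfhnlncjc" into 3 rows:
Placing characters:
  'k' => row 0
  'd' => row 1
  'f' => row 2
  'h' => row 1
  'n' => row 0
  'l' => row 1
  'n' => row 2
  'c' => row 1
  'j' => row 0
  'c' => row 1
Rows:
  Row 0: "knj"
  Row 1: "dhlcc"
  Row 2: "fn"
First row length: 3

3


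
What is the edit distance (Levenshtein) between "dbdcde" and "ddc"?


Computing edit distance: "dbdcde" -> "ddc"
DP table:
           d    d    c
      0    1    2    3
  d   1    0    1    2
  b   2    1    1    2
  d   3    2    1    2
  c   4    3    2    1
  d   5    4    3    2
  e   6    5    4    3
Edit distance = dp[6][3] = 3

3


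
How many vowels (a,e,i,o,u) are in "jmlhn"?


Input: jmlhn
Checking each character:
  'j' at position 0: consonant
  'm' at position 1: consonant
  'l' at position 2: consonant
  'h' at position 3: consonant
  'n' at position 4: consonant
Total vowels: 0

0


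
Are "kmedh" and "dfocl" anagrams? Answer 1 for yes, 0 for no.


Strings: "kmedh", "dfocl"
Sorted first:  dehkm
Sorted second: cdflo
Differ at position 0: 'd' vs 'c' => not anagrams

0


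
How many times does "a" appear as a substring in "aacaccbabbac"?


Searching for "a" in "aacaccbabbac"
Scanning each position:
  Position 0: "a" => MATCH
  Position 1: "a" => MATCH
  Position 2: "c" => no
  Position 3: "a" => MATCH
  Position 4: "c" => no
  Position 5: "c" => no
  Position 6: "b" => no
  Position 7: "a" => MATCH
  Position 8: "b" => no
  Position 9: "b" => no
  Position 10: "a" => MATCH
  Position 11: "c" => no
Total occurrences: 5

5


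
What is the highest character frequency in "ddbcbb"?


Input: ddbcbb
Character counts:
  'b': 3
  'c': 1
  'd': 2
Maximum frequency: 3

3


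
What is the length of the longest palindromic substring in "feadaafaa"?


Input: "feadaafaa"
Checking substrings for palindromes:
  [4:9] "aafaa" (len 5) => palindrome
  [2:5] "ada" (len 3) => palindrome
  [5:8] "afa" (len 3) => palindrome
  [4:6] "aa" (len 2) => palindrome
  [7:9] "aa" (len 2) => palindrome
Longest palindromic substring: "aafaa" with length 5

5


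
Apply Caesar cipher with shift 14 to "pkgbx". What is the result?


Caesar cipher: shift "pkgbx" by 14
  'p' (pos 15) + 14 = pos 3 = 'd'
  'k' (pos 10) + 14 = pos 24 = 'y'
  'g' (pos 6) + 14 = pos 20 = 'u'
  'b' (pos 1) + 14 = pos 15 = 'p'
  'x' (pos 23) + 14 = pos 11 = 'l'
Result: dyupl

dyupl


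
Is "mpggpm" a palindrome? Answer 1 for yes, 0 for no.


Input: mpggpm
Reversed: mpggpm
  Compare pos 0 ('m') with pos 5 ('m'): match
  Compare pos 1 ('p') with pos 4 ('p'): match
  Compare pos 2 ('g') with pos 3 ('g'): match
Result: palindrome

1


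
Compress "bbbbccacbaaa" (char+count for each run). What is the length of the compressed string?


Input: bbbbccacbaaa
Runs:
  'b' x 4 => "b4"
  'c' x 2 => "c2"
  'a' x 1 => "a1"
  'c' x 1 => "c1"
  'b' x 1 => "b1"
  'a' x 3 => "a3"
Compressed: "b4c2a1c1b1a3"
Compressed length: 12

12


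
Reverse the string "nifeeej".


Input: nifeeej
Reading characters right to left:
  Position 6: 'j'
  Position 5: 'e'
  Position 4: 'e'
  Position 3: 'e'
  Position 2: 'f'
  Position 1: 'i'
  Position 0: 'n'
Reversed: jeeefin

jeeefin


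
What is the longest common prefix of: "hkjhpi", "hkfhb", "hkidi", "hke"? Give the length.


Words: hkjhpi, hkfhb, hkidi, hke
  Position 0: all 'h' => match
  Position 1: all 'k' => match
  Position 2: ('j', 'f', 'i', 'e') => mismatch, stop
LCP = "hk" (length 2)

2


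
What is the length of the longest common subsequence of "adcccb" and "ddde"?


LCS of "adcccb" and "ddde"
DP table:
           d    d    d    e
      0    0    0    0    0
  a   0    0    0    0    0
  d   0    1    1    1    1
  c   0    1    1    1    1
  c   0    1    1    1    1
  c   0    1    1    1    1
  b   0    1    1    1    1
LCS length = dp[6][4] = 1

1


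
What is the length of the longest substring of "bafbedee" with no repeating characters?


Input: "bafbedee"
Sliding window (track last position of each char):
  Position 0 ('b'): window [0,0] length 1 -- new best
  Position 1 ('a'): window [0,1] length 2 -- new best
  Position 2 ('f'): window [0,2] length 3 -- new best
  Position 3 ('b'): repeat (last at 0), move window start to 1
  Position 3 ('b'): window [1,3] length 3
  Position 4 ('e'): window [1,4] length 4 -- new best
  Position 5 ('d'): window [1,5] length 5 -- new best
  Position 6 ('e'): repeat (last at 4), move window start to 5
  Position 6 ('e'): window [5,6] length 2
  Position 7 ('e'): repeat (last at 6), move window start to 7
  Position 7 ('e'): window [7,7] length 1
Longest substring with no repeats: "afbed" with length 5

5


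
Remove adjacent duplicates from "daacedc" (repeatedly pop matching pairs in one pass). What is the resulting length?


Input: daacedc
Stack-based adjacent duplicate removal:
  Read 'd': push. Stack: d
  Read 'a': push. Stack: da
  Read 'a': matches stack top 'a' => pop. Stack: d
  Read 'c': push. Stack: dc
  Read 'e': push. Stack: dce
  Read 'd': push. Stack: dced
  Read 'c': push. Stack: dcedc
Final stack: "dcedc" (length 5)

5


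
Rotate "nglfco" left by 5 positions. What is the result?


Input: "nglfco", rotate left by 5
First 5 characters: "nglfc"
Remaining characters: "o"
Concatenate remaining + first: "o" + "nglfc" = "onglfc"

onglfc


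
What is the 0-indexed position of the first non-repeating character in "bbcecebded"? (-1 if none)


Input: bbcecebded
Character frequencies:
  'b': 3
  'c': 2
  'd': 2
  'e': 3
Scanning left to right for freq == 1:
  Position 0 ('b'): freq=3, skip
  Position 1 ('b'): freq=3, skip
  Position 2 ('c'): freq=2, skip
  Position 3 ('e'): freq=3, skip
  Position 4 ('c'): freq=2, skip
  Position 5 ('e'): freq=3, skip
  Position 6 ('b'): freq=3, skip
  Position 7 ('d'): freq=2, skip
  Position 8 ('e'): freq=3, skip
  Position 9 ('d'): freq=2, skip
  No unique character found => answer = -1

-1


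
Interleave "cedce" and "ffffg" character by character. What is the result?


Interleaving "cedce" and "ffffg":
  Position 0: 'c' from first, 'f' from second => "cf"
  Position 1: 'e' from first, 'f' from second => "ef"
  Position 2: 'd' from first, 'f' from second => "df"
  Position 3: 'c' from first, 'f' from second => "cf"
  Position 4: 'e' from first, 'g' from second => "eg"
Result: cfefdfcfeg

cfefdfcfeg


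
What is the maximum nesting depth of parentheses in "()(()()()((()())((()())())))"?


Input: "()(()()()((()())((()())())))"
Tracking depth:
  Position 0 '(': depth becomes 1
  Position 1 ')': depth becomes 0
  Position 2 '(': depth becomes 1
  Position 3 '(': depth becomes 2
  Position 4 ')': depth becomes 1
  Position 5 '(': depth becomes 2
  Position 6 ')': depth becomes 1
  Position 7 '(': depth becomes 2
  Position 8 ')': depth becomes 1
  Position 9 '(': depth becomes 2
  Position 10 '(': depth becomes 3
  Position 11 '(': depth becomes 4
  Position 12 ')': depth becomes 3
  Position 13 '(': depth becomes 4
  Position 14 ')': depth becomes 3
  Position 15 ')': depth becomes 2
  Position 16 '(': depth becomes 3
  Position 17 '(': depth becomes 4
  Position 18 '(': depth becomes 5
  Position 19 ')': depth becomes 4
  Position 20 '(': depth becomes 5
  Position 21 ')': depth becomes 4
  Position 22 ')': depth becomes 3
  Position 23 '(': depth becomes 4
  Position 24 ')': depth becomes 3
  Position 25 ')': depth becomes 2
  Position 26 ')': depth becomes 1
  Position 27 ')': depth becomes 0
Maximum depth reached: 5

5


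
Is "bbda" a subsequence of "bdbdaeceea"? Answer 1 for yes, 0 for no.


Check if "bbda" is a subsequence of "bdbdaeceea"
Greedy scan:
  Position 0 ('b'): matches sub[0] = 'b'
  Position 1 ('d'): no match needed
  Position 2 ('b'): matches sub[1] = 'b'
  Position 3 ('d'): matches sub[2] = 'd'
  Position 4 ('a'): matches sub[3] = 'a'
  Position 5 ('e'): no match needed
  Position 6 ('c'): no match needed
  Position 7 ('e'): no match needed
  Position 8 ('e'): no match needed
  Position 9 ('a'): no match needed
All 4 characters matched => is a subsequence

1


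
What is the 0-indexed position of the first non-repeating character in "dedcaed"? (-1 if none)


Input: dedcaed
Character frequencies:
  'a': 1
  'c': 1
  'd': 3
  'e': 2
Scanning left to right for freq == 1:
  Position 0 ('d'): freq=3, skip
  Position 1 ('e'): freq=2, skip
  Position 2 ('d'): freq=3, skip
  Position 3 ('c'): unique! => answer = 3

3


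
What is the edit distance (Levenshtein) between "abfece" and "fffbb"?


Computing edit distance: "abfece" -> "fffbb"
DP table:
           f    f    f    b    b
      0    1    2    3    4    5
  a   1    1    2    3    4    5
  b   2    2    2    3    3    4
  f   3    2    2    2    3    4
  e   4    3    3    3    3    4
  c   5    4    4    4    4    4
  e   6    5    5    5    5    5
Edit distance = dp[6][5] = 5

5


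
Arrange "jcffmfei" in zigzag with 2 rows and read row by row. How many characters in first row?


Zigzag "jcffmfei" into 2 rows:
Placing characters:
  'j' => row 0
  'c' => row 1
  'f' => row 0
  'f' => row 1
  'm' => row 0
  'f' => row 1
  'e' => row 0
  'i' => row 1
Rows:
  Row 0: "jfme"
  Row 1: "cffi"
First row length: 4

4


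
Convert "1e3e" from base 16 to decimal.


Input: "1e3e" in base 16
Positional expansion:
  Digit '1' (value 1) x 16^3 = 4096
  Digit 'e' (value 14) x 16^2 = 3584
  Digit '3' (value 3) x 16^1 = 48
  Digit 'e' (value 14) x 16^0 = 14
Sum = 7742

7742


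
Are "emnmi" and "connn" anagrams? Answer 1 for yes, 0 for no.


Strings: "emnmi", "connn"
Sorted first:  eimmn
Sorted second: cnnno
Differ at position 0: 'e' vs 'c' => not anagrams

0


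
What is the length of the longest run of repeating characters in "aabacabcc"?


Input: "aabacabcc"
Scanning for longest run:
  Position 1 ('a'): continues run of 'a', length=2
  Position 2 ('b'): new char, reset run to 1
  Position 3 ('a'): new char, reset run to 1
  Position 4 ('c'): new char, reset run to 1
  Position 5 ('a'): new char, reset run to 1
  Position 6 ('b'): new char, reset run to 1
  Position 7 ('c'): new char, reset run to 1
  Position 8 ('c'): continues run of 'c', length=2
Longest run: 'a' with length 2

2


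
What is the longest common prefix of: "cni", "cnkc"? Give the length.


Words: cni, cnkc
  Position 0: all 'c' => match
  Position 1: all 'n' => match
  Position 2: ('i', 'k') => mismatch, stop
LCP = "cn" (length 2)

2


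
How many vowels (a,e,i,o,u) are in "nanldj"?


Input: nanldj
Checking each character:
  'n' at position 0: consonant
  'a' at position 1: vowel (running total: 1)
  'n' at position 2: consonant
  'l' at position 3: consonant
  'd' at position 4: consonant
  'j' at position 5: consonant
Total vowels: 1

1


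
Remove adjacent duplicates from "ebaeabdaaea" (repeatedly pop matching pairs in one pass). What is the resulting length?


Input: ebaeabdaaea
Stack-based adjacent duplicate removal:
  Read 'e': push. Stack: e
  Read 'b': push. Stack: eb
  Read 'a': push. Stack: eba
  Read 'e': push. Stack: ebae
  Read 'a': push. Stack: ebaea
  Read 'b': push. Stack: ebaeab
  Read 'd': push. Stack: ebaeabd
  Read 'a': push. Stack: ebaeabda
  Read 'a': matches stack top 'a' => pop. Stack: ebaeabd
  Read 'e': push. Stack: ebaeabde
  Read 'a': push. Stack: ebaeabdea
Final stack: "ebaeabdea" (length 9)

9


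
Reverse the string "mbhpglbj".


Input: mbhpglbj
Reading characters right to left:
  Position 7: 'j'
  Position 6: 'b'
  Position 5: 'l'
  Position 4: 'g'
  Position 3: 'p'
  Position 2: 'h'
  Position 1: 'b'
  Position 0: 'm'
Reversed: jblgphbm

jblgphbm


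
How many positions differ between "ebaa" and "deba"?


Comparing "ebaa" and "deba" position by position:
  Position 0: 'e' vs 'd' => DIFFER
  Position 1: 'b' vs 'e' => DIFFER
  Position 2: 'a' vs 'b' => DIFFER
  Position 3: 'a' vs 'a' => same
Positions that differ: 3

3


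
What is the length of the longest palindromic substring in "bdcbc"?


Input: "bdcbc"
Checking substrings for palindromes:
  [2:5] "cbc" (len 3) => palindrome
Longest palindromic substring: "cbc" with length 3

3


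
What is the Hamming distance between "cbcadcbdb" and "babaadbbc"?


Comparing "cbcadcbdb" and "babaadbbc" position by position:
  Position 0: 'c' vs 'b' => differ
  Position 1: 'b' vs 'a' => differ
  Position 2: 'c' vs 'b' => differ
  Position 3: 'a' vs 'a' => same
  Position 4: 'd' vs 'a' => differ
  Position 5: 'c' vs 'd' => differ
  Position 6: 'b' vs 'b' => same
  Position 7: 'd' vs 'b' => differ
  Position 8: 'b' vs 'c' => differ
Total differences (Hamming distance): 7

7
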